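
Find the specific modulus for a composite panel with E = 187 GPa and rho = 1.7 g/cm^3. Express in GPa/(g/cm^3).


Specific stiffness = E/rho = 187/1.7 = 110.0 GPa/(g/cm^3)

110.0 GPa/(g/cm^3)


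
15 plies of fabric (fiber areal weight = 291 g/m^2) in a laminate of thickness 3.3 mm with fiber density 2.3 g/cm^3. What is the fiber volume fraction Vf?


Vf = n * FAW / (rho_f * h * 1000) = 15 * 291 / (2.3 * 3.3 * 1000) = 0.5751

0.5751


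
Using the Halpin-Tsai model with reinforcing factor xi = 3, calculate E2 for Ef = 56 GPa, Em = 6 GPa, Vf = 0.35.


eta = (Ef/Em - 1)/(Ef/Em + xi) = (9.3333 - 1)/(9.3333 + 3) = 0.6757
E2 = Em*(1+xi*eta*Vf)/(1-eta*Vf) = 13.43 GPa

13.43 GPa


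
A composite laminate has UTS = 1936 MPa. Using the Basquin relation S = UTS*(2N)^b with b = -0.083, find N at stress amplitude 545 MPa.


N = 0.5 * (S/UTS)^(1/b) = 0.5 * (545/1936)^(1/-0.083) = 2.1459e+06 cycles

2.1459e+06 cycles


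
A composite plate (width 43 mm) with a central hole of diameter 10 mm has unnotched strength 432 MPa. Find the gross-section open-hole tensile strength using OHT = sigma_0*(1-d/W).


OHT = sigma_0*(1-d/W) = 432*(1-10/43) = 331.5 MPa

331.5 MPa


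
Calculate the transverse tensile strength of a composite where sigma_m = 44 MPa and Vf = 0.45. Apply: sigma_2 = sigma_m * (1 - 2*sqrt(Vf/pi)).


factor = 1 - 2*sqrt(0.45/pi) = 0.2431
sigma_2 = 44 * 0.2431 = 10.69 MPa

10.69 MPa


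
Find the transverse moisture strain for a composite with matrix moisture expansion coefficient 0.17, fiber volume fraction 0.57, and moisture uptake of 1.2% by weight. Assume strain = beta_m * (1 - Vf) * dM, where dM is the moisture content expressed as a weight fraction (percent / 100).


dM = 1.2/100 = 0.012
strain = beta_m * (1-Vf) * dM = 0.17 * 0.43 * 0.012 = 0.0008772

0.0008772


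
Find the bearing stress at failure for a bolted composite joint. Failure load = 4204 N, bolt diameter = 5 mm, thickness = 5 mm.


sigma_br = F/(d*h) = 4204/(5*5) = 168.2 MPa

168.2 MPa


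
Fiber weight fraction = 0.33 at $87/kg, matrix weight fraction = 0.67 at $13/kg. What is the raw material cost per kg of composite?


Cost = cost_f*Wf + cost_m*Wm = 87*0.33 + 13*0.67 = $37.42/kg

$37.42/kg


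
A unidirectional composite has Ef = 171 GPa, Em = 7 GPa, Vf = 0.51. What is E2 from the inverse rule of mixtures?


1/E2 = Vf/Ef + (1-Vf)/Em = 0.51/171 + 0.49/7
E2 = 13.7 GPa

13.7 GPa


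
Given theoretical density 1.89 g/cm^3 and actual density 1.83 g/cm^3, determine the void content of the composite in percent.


Void% = (rho_theo - rho_actual)/rho_theo * 100 = (1.89 - 1.83)/1.89 * 100 = 3.17%

3.17%


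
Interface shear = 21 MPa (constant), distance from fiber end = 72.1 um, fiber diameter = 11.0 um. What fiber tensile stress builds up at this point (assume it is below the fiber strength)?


Force balance: sigma_f * (pi*d^2/4) = tau * (pi*d) * x  ->  sigma_f = 4 * tau * x / d
sigma_f = 4 * 21 * 72.1 / 11.0 = 550.6 MPa

550.6 MPa


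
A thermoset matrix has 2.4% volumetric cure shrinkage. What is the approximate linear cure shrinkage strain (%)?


Linear shrinkage ≈ vol_shrink/3 = 2.4/3 = 0.8%

0.8%


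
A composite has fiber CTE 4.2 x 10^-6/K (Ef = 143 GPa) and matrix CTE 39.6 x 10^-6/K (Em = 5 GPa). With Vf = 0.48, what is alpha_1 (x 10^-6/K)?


E1 = Ef*Vf + Em*(1-Vf) = 71.24
alpha_1 = (alpha_f*Ef*Vf + alpha_m*Em*(1-Vf))/E1 = 5.49 x 10^-6/K

5.49 x 10^-6/K


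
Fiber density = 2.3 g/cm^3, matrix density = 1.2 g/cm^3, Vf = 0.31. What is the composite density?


rho_c = rho_f*Vf + rho_m*(1-Vf) = 2.3*0.31 + 1.2*0.69 = 1.541 g/cm^3

1.541 g/cm^3


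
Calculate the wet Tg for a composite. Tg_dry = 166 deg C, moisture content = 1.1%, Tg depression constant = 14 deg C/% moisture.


Tg_wet = Tg_dry - k*moisture = 166 - 14*1.1 = 150.6 deg C

150.6 deg C


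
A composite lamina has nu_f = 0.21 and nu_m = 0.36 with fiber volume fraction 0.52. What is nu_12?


nu_12 = nu_f*Vf + nu_m*(1-Vf) = 0.21*0.52 + 0.36*0.48 = 0.282

0.282


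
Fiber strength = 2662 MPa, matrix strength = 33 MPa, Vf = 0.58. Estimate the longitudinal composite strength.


sigma_1 = sigma_f*Vf + sigma_m*(1-Vf) = 2662*0.58 + 33*0.42 = 1557.8 MPa

1557.8 MPa


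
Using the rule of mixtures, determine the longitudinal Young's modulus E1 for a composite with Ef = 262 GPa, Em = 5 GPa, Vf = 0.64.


E1 = Ef*Vf + Em*(1-Vf) = 262*0.64 + 5*0.36 = 169.48 GPa

169.48 GPa


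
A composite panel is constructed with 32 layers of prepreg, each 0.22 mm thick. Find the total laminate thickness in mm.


h = n * t_ply = 32 * 0.22 = 7.04 mm

7.04 mm


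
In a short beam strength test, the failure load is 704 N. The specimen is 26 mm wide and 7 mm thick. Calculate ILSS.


ILSS = 3F/(4bh) = 3*704/(4*26*7) = 2.9 MPa

2.9 MPa


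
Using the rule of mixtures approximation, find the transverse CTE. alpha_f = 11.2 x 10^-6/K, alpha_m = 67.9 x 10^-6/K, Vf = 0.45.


alpha_2 = alpha_f*Vf + alpha_m*(1-Vf) = 11.2*0.45 + 67.9*0.55 = 42.4 x 10^-6/K

42.4 x 10^-6/K


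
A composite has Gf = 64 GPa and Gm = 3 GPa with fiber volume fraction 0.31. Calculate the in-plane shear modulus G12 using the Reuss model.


1/G12 = Vf/Gf + (1-Vf)/Gm = 0.31/64 + 0.69/3
G12 = 4.26 GPa

4.26 GPa


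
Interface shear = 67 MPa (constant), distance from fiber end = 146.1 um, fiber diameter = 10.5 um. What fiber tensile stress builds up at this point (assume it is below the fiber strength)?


Force balance: sigma_f * (pi*d^2/4) = tau * (pi*d) * x  ->  sigma_f = 4 * tau * x / d
sigma_f = 4 * 67 * 146.1 / 10.5 = 3729.0 MPa

3729.0 MPa


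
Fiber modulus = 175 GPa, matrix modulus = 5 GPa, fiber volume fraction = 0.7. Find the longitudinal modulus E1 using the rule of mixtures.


E1 = Ef*Vf + Em*(1-Vf) = 175*0.7 + 5*0.3 = 124.0 GPa

124.0 GPa


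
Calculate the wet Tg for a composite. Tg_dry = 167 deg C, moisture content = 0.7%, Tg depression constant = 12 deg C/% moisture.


Tg_wet = Tg_dry - k*moisture = 167 - 12*0.7 = 158.6 deg C

158.6 deg C


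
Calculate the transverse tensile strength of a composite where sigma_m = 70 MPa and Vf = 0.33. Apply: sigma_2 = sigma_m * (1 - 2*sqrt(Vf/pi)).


factor = 1 - 2*sqrt(0.33/pi) = 0.3518
sigma_2 = 70 * 0.3518 = 24.63 MPa

24.63 MPa


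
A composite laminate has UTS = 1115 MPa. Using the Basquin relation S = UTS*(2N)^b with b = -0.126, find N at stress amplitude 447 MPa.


N = 0.5 * (S/UTS)^(1/b) = 0.5 * (447/1115)^(1/-0.126) = 707.1385 cycles

707.1385 cycles


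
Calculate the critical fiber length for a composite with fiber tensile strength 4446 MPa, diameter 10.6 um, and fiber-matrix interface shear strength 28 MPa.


Lc = sigma_f * d / (2 * tau_i) = 4446 * 10.6 / (2 * 28) = 841.6 um

841.6 um


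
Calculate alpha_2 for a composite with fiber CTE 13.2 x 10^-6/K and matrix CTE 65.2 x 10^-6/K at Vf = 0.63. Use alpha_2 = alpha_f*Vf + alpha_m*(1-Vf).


alpha_2 = alpha_f*Vf + alpha_m*(1-Vf) = 13.2*0.63 + 65.2*0.37 = 32.4 x 10^-6/K

32.4 x 10^-6/K


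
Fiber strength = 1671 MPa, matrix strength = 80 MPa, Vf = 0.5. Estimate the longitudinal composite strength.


sigma_1 = sigma_f*Vf + sigma_m*(1-Vf) = 1671*0.5 + 80*0.5 = 875.5 MPa

875.5 MPa


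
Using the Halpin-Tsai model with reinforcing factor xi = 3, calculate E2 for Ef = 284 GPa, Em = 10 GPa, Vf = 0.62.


eta = (Ef/Em - 1)/(Ef/Em + xi) = (28.4 - 1)/(28.4 + 3) = 0.8726
E2 = Em*(1+xi*eta*Vf)/(1-eta*Vf) = 57.15 GPa

57.15 GPa


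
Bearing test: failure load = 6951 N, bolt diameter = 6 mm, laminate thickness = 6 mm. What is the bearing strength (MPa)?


sigma_br = F/(d*h) = 6951/(6*6) = 193.1 MPa

193.1 MPa


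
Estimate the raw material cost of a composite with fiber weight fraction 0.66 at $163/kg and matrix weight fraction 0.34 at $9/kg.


Cost = cost_f*Wf + cost_m*Wm = 163*0.66 + 9*0.34 = $110.64/kg

$110.64/kg


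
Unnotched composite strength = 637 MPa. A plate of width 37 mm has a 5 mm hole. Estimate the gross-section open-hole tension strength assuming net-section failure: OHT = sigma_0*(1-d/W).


OHT = sigma_0*(1-d/W) = 637*(1-5/37) = 550.9 MPa

550.9 MPa


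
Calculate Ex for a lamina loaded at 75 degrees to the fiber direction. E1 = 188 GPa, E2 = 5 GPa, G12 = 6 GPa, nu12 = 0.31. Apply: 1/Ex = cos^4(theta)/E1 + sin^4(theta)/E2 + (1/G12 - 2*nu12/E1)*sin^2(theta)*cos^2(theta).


cos^4(75) = 0.004487, sin^4(75) = 0.870513, sin^2(75)*cos^2(75) = 0.0625
1/G12 - 2*nu12/E1 = 1/6 - 2*0.31/188 = 0.163369 GPa^-1
1/Ex = 0.004487/188 + 0.870513/5 + 0.163369*0.0625 = 0.184337 GPa^-1
Ex = 5.42 GPa

5.42 GPa


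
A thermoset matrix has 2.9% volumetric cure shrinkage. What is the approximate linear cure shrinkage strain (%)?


Linear shrinkage ≈ vol_shrink/3 = 2.9/3 = 0.967%

0.967%


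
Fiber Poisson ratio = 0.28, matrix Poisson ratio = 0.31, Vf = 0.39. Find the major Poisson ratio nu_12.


nu_12 = nu_f*Vf + nu_m*(1-Vf) = 0.28*0.39 + 0.31*0.61 = 0.2983

0.2983


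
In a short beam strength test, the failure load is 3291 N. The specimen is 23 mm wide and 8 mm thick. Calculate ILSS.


ILSS = 3F/(4bh) = 3*3291/(4*23*8) = 13.41 MPa

13.41 MPa


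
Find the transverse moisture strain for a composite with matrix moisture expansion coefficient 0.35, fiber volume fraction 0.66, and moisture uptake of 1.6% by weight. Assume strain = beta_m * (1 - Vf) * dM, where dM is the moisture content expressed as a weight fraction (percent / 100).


dM = 1.6/100 = 0.016
strain = beta_m * (1-Vf) * dM = 0.35 * 0.34 * 0.016 = 0.001904

0.001904


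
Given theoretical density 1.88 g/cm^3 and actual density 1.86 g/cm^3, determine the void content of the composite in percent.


Void% = (rho_theo - rho_actual)/rho_theo * 100 = (1.88 - 1.86)/1.88 * 100 = 1.06%

1.06%


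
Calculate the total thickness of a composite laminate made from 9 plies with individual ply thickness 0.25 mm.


h = n * t_ply = 9 * 0.25 = 2.25 mm

2.25 mm


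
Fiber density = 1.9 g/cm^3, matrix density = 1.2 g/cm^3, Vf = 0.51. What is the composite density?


rho_c = rho_f*Vf + rho_m*(1-Vf) = 1.9*0.51 + 1.2*0.49 = 1.557 g/cm^3

1.557 g/cm^3


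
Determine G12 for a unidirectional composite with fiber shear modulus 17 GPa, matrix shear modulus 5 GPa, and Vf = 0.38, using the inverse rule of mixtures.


1/G12 = Vf/Gf + (1-Vf)/Gm = 0.38/17 + 0.62/5
G12 = 6.83 GPa

6.83 GPa


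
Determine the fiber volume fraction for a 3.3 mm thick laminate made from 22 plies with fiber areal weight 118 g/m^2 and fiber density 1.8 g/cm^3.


Vf = n * FAW / (rho_f * h * 1000) = 22 * 118 / (1.8 * 3.3 * 1000) = 0.437

0.437


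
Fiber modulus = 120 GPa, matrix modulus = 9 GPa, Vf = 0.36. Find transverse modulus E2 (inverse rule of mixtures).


1/E2 = Vf/Ef + (1-Vf)/Em = 0.36/120 + 0.64/9
E2 = 13.49 GPa

13.49 GPa


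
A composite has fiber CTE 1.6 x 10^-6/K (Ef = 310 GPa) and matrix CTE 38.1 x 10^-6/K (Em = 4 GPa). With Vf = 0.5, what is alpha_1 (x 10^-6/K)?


E1 = Ef*Vf + Em*(1-Vf) = 157.0
alpha_1 = (alpha_f*Ef*Vf + alpha_m*Em*(1-Vf))/E1 = 2.06 x 10^-6/K

2.06 x 10^-6/K


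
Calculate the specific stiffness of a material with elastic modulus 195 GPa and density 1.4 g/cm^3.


Specific stiffness = E/rho = 195/1.4 = 139.3 GPa/(g/cm^3)

139.3 GPa/(g/cm^3)


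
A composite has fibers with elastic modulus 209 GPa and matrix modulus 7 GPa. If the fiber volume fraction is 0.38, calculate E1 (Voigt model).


E1 = Ef*Vf + Em*(1-Vf) = 209*0.38 + 7*0.62 = 83.76 GPa

83.76 GPa


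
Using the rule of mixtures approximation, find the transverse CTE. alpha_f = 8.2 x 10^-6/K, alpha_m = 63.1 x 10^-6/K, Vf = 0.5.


alpha_2 = alpha_f*Vf + alpha_m*(1-Vf) = 8.2*0.5 + 63.1*0.5 = 35.7 x 10^-6/K

35.7 x 10^-6/K


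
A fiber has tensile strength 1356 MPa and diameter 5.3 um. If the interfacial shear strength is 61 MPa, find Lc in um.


Lc = sigma_f * d / (2 * tau_i) = 1356 * 5.3 / (2 * 61) = 58.9 um

58.9 um


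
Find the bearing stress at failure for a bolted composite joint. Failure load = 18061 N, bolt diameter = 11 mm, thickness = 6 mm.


sigma_br = F/(d*h) = 18061/(11*6) = 273.7 MPa

273.7 MPa


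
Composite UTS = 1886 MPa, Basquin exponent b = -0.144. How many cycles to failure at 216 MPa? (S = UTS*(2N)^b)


N = 0.5 * (S/UTS)^(1/b) = 0.5 * (216/1886)^(1/-0.144) = 1.7152e+06 cycles

1.7152e+06 cycles


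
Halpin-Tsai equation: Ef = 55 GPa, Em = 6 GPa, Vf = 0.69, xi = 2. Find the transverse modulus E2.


eta = (Ef/Em - 1)/(Ef/Em + xi) = (9.1667 - 1)/(9.1667 + 2) = 0.7313
E2 = Em*(1+xi*eta*Vf)/(1-eta*Vf) = 24.34 GPa

24.34 GPa


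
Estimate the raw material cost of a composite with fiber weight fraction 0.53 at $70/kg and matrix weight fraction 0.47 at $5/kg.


Cost = cost_f*Wf + cost_m*Wm = 70*0.53 + 5*0.47 = $39.45/kg

$39.45/kg


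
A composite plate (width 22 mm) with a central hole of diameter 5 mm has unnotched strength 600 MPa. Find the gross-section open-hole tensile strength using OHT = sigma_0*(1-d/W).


OHT = sigma_0*(1-d/W) = 600*(1-5/22) = 463.6 MPa

463.6 MPa


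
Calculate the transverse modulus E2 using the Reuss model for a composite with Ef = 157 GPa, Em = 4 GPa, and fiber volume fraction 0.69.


1/E2 = Vf/Ef + (1-Vf)/Em = 0.69/157 + 0.31/4
E2 = 12.21 GPa

12.21 GPa


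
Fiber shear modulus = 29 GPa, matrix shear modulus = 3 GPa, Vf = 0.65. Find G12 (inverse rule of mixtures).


1/G12 = Vf/Gf + (1-Vf)/Gm = 0.65/29 + 0.35/3
G12 = 7.19 GPa

7.19 GPa


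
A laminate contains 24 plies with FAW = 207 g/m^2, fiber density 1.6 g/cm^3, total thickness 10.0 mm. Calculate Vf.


Vf = n * FAW / (rho_f * h * 1000) = 24 * 207 / (1.6 * 10.0 * 1000) = 0.3105

0.3105


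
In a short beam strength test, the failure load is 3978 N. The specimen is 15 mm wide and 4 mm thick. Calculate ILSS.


ILSS = 3F/(4bh) = 3*3978/(4*15*4) = 49.73 MPa

49.73 MPa


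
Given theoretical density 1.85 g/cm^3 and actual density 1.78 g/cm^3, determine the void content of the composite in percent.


Void% = (rho_theo - rho_actual)/rho_theo * 100 = (1.85 - 1.78)/1.85 * 100 = 3.78%

3.78%


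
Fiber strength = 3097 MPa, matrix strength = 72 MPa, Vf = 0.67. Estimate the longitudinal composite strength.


sigma_1 = sigma_f*Vf + sigma_m*(1-Vf) = 3097*0.67 + 72*0.33 = 2098.8 MPa

2098.8 MPa


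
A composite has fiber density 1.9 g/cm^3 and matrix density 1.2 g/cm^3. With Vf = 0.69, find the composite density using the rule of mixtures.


rho_c = rho_f*Vf + rho_m*(1-Vf) = 1.9*0.69 + 1.2*0.31 = 1.683 g/cm^3

1.683 g/cm^3


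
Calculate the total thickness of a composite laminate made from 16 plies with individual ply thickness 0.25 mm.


h = n * t_ply = 16 * 0.25 = 4.0 mm

4.0 mm


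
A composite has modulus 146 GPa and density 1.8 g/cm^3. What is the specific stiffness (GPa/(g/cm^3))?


Specific stiffness = E/rho = 146/1.8 = 81.1 GPa/(g/cm^3)

81.1 GPa/(g/cm^3)


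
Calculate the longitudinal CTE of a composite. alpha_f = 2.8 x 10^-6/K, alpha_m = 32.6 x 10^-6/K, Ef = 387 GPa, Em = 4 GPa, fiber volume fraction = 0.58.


E1 = Ef*Vf + Em*(1-Vf) = 226.14
alpha_1 = (alpha_f*Ef*Vf + alpha_m*Em*(1-Vf))/E1 = 3.02 x 10^-6/K

3.02 x 10^-6/K


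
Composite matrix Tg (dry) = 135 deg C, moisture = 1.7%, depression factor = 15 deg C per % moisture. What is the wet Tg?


Tg_wet = Tg_dry - k*moisture = 135 - 15*1.7 = 109.5 deg C

109.5 deg C


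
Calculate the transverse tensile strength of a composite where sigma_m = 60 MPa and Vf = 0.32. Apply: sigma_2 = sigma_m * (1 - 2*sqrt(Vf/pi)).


factor = 1 - 2*sqrt(0.32/pi) = 0.3617
sigma_2 = 60 * 0.3617 = 21.7 MPa

21.7 MPa


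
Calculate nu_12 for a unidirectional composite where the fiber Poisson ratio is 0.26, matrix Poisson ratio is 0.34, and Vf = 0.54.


nu_12 = nu_f*Vf + nu_m*(1-Vf) = 0.26*0.54 + 0.34*0.46 = 0.2968

0.2968


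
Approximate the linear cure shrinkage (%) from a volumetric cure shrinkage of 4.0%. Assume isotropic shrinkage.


Linear shrinkage ≈ vol_shrink/3 = 4.0/3 = 1.333%

1.333%


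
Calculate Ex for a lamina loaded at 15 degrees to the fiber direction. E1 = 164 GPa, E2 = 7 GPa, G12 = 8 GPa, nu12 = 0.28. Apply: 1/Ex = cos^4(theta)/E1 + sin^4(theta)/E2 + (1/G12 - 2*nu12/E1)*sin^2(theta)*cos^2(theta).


cos^4(15) = 0.870513, sin^4(15) = 0.004487, sin^2(15)*cos^2(15) = 0.0625
1/G12 - 2*nu12/E1 = 1/8 - 2*0.28/164 = 0.121585 GPa^-1
1/Ex = 0.870513/164 + 0.004487/7 + 0.121585*0.0625 = 0.0135481 GPa^-1
Ex = 73.81 GPa

73.81 GPa


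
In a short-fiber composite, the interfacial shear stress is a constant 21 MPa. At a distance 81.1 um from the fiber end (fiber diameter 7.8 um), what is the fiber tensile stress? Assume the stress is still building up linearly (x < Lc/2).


Force balance: sigma_f * (pi*d^2/4) = tau * (pi*d) * x  ->  sigma_f = 4 * tau * x / d
sigma_f = 4 * 21 * 81.1 / 7.8 = 873.4 MPa

873.4 MPa


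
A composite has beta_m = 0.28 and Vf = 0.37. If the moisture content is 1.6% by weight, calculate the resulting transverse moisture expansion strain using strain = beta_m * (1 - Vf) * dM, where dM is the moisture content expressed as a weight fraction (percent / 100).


dM = 1.6/100 = 0.016
strain = beta_m * (1-Vf) * dM = 0.28 * 0.63 * 0.016 = 0.0028224

0.0028224


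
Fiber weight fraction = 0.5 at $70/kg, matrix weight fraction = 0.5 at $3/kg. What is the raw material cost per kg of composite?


Cost = cost_f*Wf + cost_m*Wm = 70*0.5 + 3*0.5 = $36.5/kg

$36.5/kg


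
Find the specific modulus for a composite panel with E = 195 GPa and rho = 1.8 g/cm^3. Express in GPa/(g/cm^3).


Specific stiffness = E/rho = 195/1.8 = 108.3 GPa/(g/cm^3)

108.3 GPa/(g/cm^3)


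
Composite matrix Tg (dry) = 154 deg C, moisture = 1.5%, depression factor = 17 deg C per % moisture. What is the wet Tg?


Tg_wet = Tg_dry - k*moisture = 154 - 17*1.5 = 128.5 deg C

128.5 deg C


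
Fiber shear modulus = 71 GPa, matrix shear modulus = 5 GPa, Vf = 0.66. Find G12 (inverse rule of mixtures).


1/G12 = Vf/Gf + (1-Vf)/Gm = 0.66/71 + 0.34/5
G12 = 12.94 GPa

12.94 GPa


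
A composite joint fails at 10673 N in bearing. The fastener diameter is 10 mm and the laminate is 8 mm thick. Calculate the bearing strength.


sigma_br = F/(d*h) = 10673/(10*8) = 133.4 MPa

133.4 MPa


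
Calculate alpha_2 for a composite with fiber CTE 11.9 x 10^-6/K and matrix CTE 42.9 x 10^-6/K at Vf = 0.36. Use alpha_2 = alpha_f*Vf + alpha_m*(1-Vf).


alpha_2 = alpha_f*Vf + alpha_m*(1-Vf) = 11.9*0.36 + 42.9*0.64 = 31.7 x 10^-6/K

31.7 x 10^-6/K


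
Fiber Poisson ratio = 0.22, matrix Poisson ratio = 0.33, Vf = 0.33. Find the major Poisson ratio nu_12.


nu_12 = nu_f*Vf + nu_m*(1-Vf) = 0.22*0.33 + 0.33*0.67 = 0.2937

0.2937


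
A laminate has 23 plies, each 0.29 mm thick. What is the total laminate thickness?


h = n * t_ply = 23 * 0.29 = 6.67 mm

6.67 mm


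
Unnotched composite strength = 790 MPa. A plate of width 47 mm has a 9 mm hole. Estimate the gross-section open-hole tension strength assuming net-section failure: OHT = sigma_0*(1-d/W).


OHT = sigma_0*(1-d/W) = 790*(1-9/47) = 638.7 MPa

638.7 MPa


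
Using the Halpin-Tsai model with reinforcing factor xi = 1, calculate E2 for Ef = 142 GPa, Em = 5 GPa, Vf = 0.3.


eta = (Ef/Em - 1)/(Ef/Em + xi) = (28.4 - 1)/(28.4 + 1) = 0.932
E2 = Em*(1+xi*eta*Vf)/(1-eta*Vf) = 8.88 GPa

8.88 GPa


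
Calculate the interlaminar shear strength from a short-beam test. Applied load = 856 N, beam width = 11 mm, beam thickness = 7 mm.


ILSS = 3F/(4bh) = 3*856/(4*11*7) = 8.34 MPa

8.34 MPa


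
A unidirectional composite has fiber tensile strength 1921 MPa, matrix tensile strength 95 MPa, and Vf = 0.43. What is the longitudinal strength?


sigma_1 = sigma_f*Vf + sigma_m*(1-Vf) = 1921*0.43 + 95*0.57 = 880.2 MPa

880.2 MPa


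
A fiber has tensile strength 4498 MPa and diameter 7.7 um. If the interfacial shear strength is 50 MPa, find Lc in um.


Lc = sigma_f * d / (2 * tau_i) = 4498 * 7.7 / (2 * 50) = 346.3 um

346.3 um


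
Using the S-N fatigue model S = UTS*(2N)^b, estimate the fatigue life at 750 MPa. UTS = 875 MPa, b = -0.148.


N = 0.5 * (S/UTS)^(1/b) = 0.5 * (750/875)^(1/-0.148) = 1.4168 cycles

1.4168 cycles


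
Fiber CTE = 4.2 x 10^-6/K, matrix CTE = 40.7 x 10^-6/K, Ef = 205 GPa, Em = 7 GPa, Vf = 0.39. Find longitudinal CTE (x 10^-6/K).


E1 = Ef*Vf + Em*(1-Vf) = 84.22
alpha_1 = (alpha_f*Ef*Vf + alpha_m*Em*(1-Vf))/E1 = 6.05 x 10^-6/K

6.05 x 10^-6/K


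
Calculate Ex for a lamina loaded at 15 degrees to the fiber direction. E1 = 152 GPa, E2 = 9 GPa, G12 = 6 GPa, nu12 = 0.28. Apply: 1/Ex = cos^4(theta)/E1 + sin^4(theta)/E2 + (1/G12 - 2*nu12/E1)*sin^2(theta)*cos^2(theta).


cos^4(15) = 0.870513, sin^4(15) = 0.004487, sin^2(15)*cos^2(15) = 0.0625
1/G12 - 2*nu12/E1 = 1/6 - 2*0.28/152 = 0.162982 GPa^-1
1/Ex = 0.870513/152 + 0.004487/9 + 0.162982*0.0625 = 0.016412 GPa^-1
Ex = 60.93 GPa

60.93 GPa


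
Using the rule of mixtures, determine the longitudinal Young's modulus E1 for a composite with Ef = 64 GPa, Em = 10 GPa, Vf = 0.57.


E1 = Ef*Vf + Em*(1-Vf) = 64*0.57 + 10*0.43 = 40.78 GPa

40.78 GPa


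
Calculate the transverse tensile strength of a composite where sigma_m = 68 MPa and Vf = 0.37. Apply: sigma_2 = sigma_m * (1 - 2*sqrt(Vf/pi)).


factor = 1 - 2*sqrt(0.37/pi) = 0.3136
sigma_2 = 68 * 0.3136 = 21.33 MPa

21.33 MPa


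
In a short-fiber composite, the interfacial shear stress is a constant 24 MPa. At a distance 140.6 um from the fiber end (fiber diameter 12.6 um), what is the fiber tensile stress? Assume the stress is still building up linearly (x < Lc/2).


Force balance: sigma_f * (pi*d^2/4) = tau * (pi*d) * x  ->  sigma_f = 4 * tau * x / d
sigma_f = 4 * 24 * 140.6 / 12.6 = 1071.2 MPa

1071.2 MPa


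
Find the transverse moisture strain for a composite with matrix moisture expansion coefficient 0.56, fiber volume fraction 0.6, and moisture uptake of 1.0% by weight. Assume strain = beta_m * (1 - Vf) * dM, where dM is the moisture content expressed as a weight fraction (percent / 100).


dM = 1.0/100 = 0.01
strain = beta_m * (1-Vf) * dM = 0.56 * 0.4 * 0.01 = 0.00224

0.00224


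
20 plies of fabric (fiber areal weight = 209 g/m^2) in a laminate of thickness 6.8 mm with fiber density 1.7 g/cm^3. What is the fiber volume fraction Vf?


Vf = n * FAW / (rho_f * h * 1000) = 20 * 209 / (1.7 * 6.8 * 1000) = 0.3616

0.3616


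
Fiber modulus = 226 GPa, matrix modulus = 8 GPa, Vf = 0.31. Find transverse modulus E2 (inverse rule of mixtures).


1/E2 = Vf/Ef + (1-Vf)/Em = 0.31/226 + 0.69/8
E2 = 11.41 GPa

11.41 GPa


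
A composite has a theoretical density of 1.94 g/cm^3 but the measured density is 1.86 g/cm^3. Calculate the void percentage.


Void% = (rho_theo - rho_actual)/rho_theo * 100 = (1.94 - 1.86)/1.94 * 100 = 4.12%

4.12%


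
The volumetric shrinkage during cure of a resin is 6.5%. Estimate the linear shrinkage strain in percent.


Linear shrinkage ≈ vol_shrink/3 = 6.5/3 = 2.167%

2.167%


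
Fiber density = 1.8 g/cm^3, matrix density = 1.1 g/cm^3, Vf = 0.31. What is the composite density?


rho_c = rho_f*Vf + rho_m*(1-Vf) = 1.8*0.31 + 1.1*0.69 = 1.317 g/cm^3

1.317 g/cm^3


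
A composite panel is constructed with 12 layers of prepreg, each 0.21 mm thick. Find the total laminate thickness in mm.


h = n * t_ply = 12 * 0.21 = 2.52 mm

2.52 mm


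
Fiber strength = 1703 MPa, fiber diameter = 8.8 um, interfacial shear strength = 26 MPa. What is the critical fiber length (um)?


Lc = sigma_f * d / (2 * tau_i) = 1703 * 8.8 / (2 * 26) = 288.2 um

288.2 um


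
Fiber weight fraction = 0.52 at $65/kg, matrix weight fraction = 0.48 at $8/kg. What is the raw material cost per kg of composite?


Cost = cost_f*Wf + cost_m*Wm = 65*0.52 + 8*0.48 = $37.64/kg

$37.64/kg


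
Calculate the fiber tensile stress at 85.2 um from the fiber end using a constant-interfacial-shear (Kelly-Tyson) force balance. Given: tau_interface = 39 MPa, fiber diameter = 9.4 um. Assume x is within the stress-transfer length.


Force balance: sigma_f * (pi*d^2/4) = tau * (pi*d) * x  ->  sigma_f = 4 * tau * x / d
sigma_f = 4 * 39 * 85.2 / 9.4 = 1414.0 MPa

1414.0 MPa


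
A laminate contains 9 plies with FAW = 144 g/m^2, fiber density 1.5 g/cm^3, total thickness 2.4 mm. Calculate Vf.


Vf = n * FAW / (rho_f * h * 1000) = 9 * 144 / (1.5 * 2.4 * 1000) = 0.36

0.36


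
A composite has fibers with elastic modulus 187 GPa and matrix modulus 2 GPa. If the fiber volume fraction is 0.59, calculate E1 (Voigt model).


E1 = Ef*Vf + Em*(1-Vf) = 187*0.59 + 2*0.41 = 111.15 GPa

111.15 GPa


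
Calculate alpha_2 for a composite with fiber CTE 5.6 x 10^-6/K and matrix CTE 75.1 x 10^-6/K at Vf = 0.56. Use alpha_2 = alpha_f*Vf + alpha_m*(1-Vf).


alpha_2 = alpha_f*Vf + alpha_m*(1-Vf) = 5.6*0.56 + 75.1*0.44 = 36.2 x 10^-6/K

36.2 x 10^-6/K


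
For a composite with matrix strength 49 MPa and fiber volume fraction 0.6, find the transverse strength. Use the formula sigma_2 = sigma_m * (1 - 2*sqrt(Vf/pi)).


factor = 1 - 2*sqrt(0.6/pi) = 0.126
sigma_2 = 49 * 0.126 = 6.17 MPa

6.17 MPa


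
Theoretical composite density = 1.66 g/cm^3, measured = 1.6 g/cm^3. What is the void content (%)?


Void% = (rho_theo - rho_actual)/rho_theo * 100 = (1.66 - 1.6)/1.66 * 100 = 3.61%

3.61%


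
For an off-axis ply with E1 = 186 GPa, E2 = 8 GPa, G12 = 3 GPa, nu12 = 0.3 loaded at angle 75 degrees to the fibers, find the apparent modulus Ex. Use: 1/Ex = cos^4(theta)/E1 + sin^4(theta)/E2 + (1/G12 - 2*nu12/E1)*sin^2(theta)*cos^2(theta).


cos^4(75) = 0.004487, sin^4(75) = 0.870513, sin^2(75)*cos^2(75) = 0.0625
1/G12 - 2*nu12/E1 = 1/3 - 2*0.3/186 = 0.330108 GPa^-1
1/Ex = 0.004487/186 + 0.870513/8 + 0.330108*0.0625 = 0.1294699 GPa^-1
Ex = 7.72 GPa

7.72 GPa


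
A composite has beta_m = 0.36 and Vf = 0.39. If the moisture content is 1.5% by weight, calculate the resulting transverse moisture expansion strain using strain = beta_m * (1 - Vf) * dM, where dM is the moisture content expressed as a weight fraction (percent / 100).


dM = 1.5/100 = 0.015
strain = beta_m * (1-Vf) * dM = 0.36 * 0.61 * 0.015 = 0.003294

0.003294


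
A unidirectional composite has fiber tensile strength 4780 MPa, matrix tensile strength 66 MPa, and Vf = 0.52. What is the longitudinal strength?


sigma_1 = sigma_f*Vf + sigma_m*(1-Vf) = 4780*0.52 + 66*0.48 = 2517.3 MPa

2517.3 MPa


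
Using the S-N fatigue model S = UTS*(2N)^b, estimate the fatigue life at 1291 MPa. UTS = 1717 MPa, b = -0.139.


N = 0.5 * (S/UTS)^(1/b) = 0.5 * (1291/1717)^(1/-0.139) = 3.8899 cycles

3.8899 cycles


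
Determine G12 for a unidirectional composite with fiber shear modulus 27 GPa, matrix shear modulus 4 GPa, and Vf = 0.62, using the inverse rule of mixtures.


1/G12 = Vf/Gf + (1-Vf)/Gm = 0.62/27 + 0.38/4
G12 = 8.48 GPa

8.48 GPa


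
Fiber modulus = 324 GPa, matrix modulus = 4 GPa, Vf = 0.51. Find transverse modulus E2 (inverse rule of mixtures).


1/E2 = Vf/Ef + (1-Vf)/Em = 0.51/324 + 0.49/4
E2 = 8.06 GPa

8.06 GPa


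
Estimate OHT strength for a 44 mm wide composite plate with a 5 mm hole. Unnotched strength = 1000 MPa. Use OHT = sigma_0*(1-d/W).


OHT = sigma_0*(1-d/W) = 1000*(1-5/44) = 886.4 MPa

886.4 MPa


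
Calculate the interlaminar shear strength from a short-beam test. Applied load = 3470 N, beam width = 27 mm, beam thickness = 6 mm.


ILSS = 3F/(4bh) = 3*3470/(4*27*6) = 16.06 MPa

16.06 MPa


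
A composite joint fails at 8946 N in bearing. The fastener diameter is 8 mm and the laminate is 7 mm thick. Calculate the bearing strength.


sigma_br = F/(d*h) = 8946/(8*7) = 159.8 MPa

159.8 MPa


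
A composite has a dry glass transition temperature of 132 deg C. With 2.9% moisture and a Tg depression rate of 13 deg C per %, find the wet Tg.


Tg_wet = Tg_dry - k*moisture = 132 - 13*2.9 = 94.3 deg C

94.3 deg C


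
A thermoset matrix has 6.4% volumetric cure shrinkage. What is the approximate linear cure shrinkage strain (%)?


Linear shrinkage ≈ vol_shrink/3 = 6.4/3 = 2.133%

2.133%


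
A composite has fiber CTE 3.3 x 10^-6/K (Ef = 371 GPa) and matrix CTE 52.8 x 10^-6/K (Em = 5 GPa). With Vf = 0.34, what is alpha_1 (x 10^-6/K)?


E1 = Ef*Vf + Em*(1-Vf) = 129.44
alpha_1 = (alpha_f*Ef*Vf + alpha_m*Em*(1-Vf))/E1 = 4.56 x 10^-6/K

4.56 x 10^-6/K


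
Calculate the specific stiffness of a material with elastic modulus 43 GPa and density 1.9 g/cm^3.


Specific stiffness = E/rho = 43/1.9 = 22.6 GPa/(g/cm^3)

22.6 GPa/(g/cm^3)


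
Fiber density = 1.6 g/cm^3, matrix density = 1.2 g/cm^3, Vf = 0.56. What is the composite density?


rho_c = rho_f*Vf + rho_m*(1-Vf) = 1.6*0.56 + 1.2*0.44 = 1.424 g/cm^3

1.424 g/cm^3


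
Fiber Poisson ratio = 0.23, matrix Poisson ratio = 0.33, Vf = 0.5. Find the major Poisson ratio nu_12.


nu_12 = nu_f*Vf + nu_m*(1-Vf) = 0.23*0.5 + 0.33*0.5 = 0.28

0.28


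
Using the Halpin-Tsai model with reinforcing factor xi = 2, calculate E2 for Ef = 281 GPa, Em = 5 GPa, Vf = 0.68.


eta = (Ef/Em - 1)/(Ef/Em + xi) = (56.2 - 1)/(56.2 + 2) = 0.9485
E2 = Em*(1+xi*eta*Vf)/(1-eta*Vf) = 32.25 GPa

32.25 GPa


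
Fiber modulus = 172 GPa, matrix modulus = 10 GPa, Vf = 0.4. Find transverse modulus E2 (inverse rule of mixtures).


1/E2 = Vf/Ef + (1-Vf)/Em = 0.4/172 + 0.6/10
E2 = 16.04 GPa

16.04 GPa


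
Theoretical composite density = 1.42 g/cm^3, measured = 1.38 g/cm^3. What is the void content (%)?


Void% = (rho_theo - rho_actual)/rho_theo * 100 = (1.42 - 1.38)/1.42 * 100 = 2.82%

2.82%


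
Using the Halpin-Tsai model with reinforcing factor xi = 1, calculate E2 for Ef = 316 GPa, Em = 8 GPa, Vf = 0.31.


eta = (Ef/Em - 1)/(Ef/Em + xi) = (39.5 - 1)/(39.5 + 1) = 0.9506
E2 = Em*(1+xi*eta*Vf)/(1-eta*Vf) = 14.69 GPa

14.69 GPa


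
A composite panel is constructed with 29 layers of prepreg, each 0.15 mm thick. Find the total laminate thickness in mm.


h = n * t_ply = 29 * 0.15 = 4.35 mm

4.35 mm


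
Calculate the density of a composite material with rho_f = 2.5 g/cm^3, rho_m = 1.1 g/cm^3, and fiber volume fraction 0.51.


rho_c = rho_f*Vf + rho_m*(1-Vf) = 2.5*0.51 + 1.1*0.49 = 1.814 g/cm^3

1.814 g/cm^3


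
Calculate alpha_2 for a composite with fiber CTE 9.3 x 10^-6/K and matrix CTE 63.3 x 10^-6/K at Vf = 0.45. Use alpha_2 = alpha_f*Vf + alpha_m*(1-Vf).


alpha_2 = alpha_f*Vf + alpha_m*(1-Vf) = 9.3*0.45 + 63.3*0.55 = 39.0 x 10^-6/K

39.0 x 10^-6/K


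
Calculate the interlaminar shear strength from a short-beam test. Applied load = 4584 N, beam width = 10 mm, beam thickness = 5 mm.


ILSS = 3F/(4bh) = 3*4584/(4*10*5) = 68.76 MPa

68.76 MPa


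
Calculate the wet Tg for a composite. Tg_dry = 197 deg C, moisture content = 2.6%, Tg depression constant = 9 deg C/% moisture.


Tg_wet = Tg_dry - k*moisture = 197 - 9*2.6 = 173.6 deg C

173.6 deg C


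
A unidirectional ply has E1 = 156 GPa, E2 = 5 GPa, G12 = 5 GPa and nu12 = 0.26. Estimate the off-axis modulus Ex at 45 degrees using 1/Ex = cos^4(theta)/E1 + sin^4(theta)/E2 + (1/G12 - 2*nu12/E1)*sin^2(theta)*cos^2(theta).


cos^4(45) = 0.25, sin^4(45) = 0.25, sin^2(45)*cos^2(45) = 0.25
1/G12 - 2*nu12/E1 = 1/5 - 2*0.26/156 = 0.196667 GPa^-1
1/Ex = 0.25/156 + 0.25/5 + 0.196667*0.25 = 0.1007692 GPa^-1
Ex = 9.92 GPa

9.92 GPa


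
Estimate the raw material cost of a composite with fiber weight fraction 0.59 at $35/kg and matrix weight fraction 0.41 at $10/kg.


Cost = cost_f*Wf + cost_m*Wm = 35*0.59 + 10*0.41 = $24.75/kg

$24.75/kg


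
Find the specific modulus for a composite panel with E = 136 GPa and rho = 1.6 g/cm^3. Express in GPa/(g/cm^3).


Specific stiffness = E/rho = 136/1.6 = 85.0 GPa/(g/cm^3)

85.0 GPa/(g/cm^3)


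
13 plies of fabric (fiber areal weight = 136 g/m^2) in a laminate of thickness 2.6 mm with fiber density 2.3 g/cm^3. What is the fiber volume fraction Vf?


Vf = n * FAW / (rho_f * h * 1000) = 13 * 136 / (2.3 * 2.6 * 1000) = 0.2957

0.2957


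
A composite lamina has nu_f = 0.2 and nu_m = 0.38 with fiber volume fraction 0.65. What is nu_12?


nu_12 = nu_f*Vf + nu_m*(1-Vf) = 0.2*0.65 + 0.38*0.35 = 0.263

0.263


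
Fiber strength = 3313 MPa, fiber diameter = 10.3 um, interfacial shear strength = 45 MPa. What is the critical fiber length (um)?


Lc = sigma_f * d / (2 * tau_i) = 3313 * 10.3 / (2 * 45) = 379.2 um

379.2 um


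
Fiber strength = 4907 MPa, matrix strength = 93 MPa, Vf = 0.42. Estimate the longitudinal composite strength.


sigma_1 = sigma_f*Vf + sigma_m*(1-Vf) = 4907*0.42 + 93*0.58 = 2114.9 MPa

2114.9 MPa


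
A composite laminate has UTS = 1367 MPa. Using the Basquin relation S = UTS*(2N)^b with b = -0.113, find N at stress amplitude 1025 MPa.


N = 0.5 * (S/UTS)^(1/b) = 0.5 * (1025/1367)^(1/-0.113) = 6.3909 cycles

6.3909 cycles


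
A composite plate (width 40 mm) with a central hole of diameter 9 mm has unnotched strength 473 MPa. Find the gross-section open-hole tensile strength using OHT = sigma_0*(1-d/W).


OHT = sigma_0*(1-d/W) = 473*(1-9/40) = 366.6 MPa

366.6 MPa


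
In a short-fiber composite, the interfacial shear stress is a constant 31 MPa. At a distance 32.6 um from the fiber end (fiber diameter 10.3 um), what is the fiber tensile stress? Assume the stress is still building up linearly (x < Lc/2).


Force balance: sigma_f * (pi*d^2/4) = tau * (pi*d) * x  ->  sigma_f = 4 * tau * x / d
sigma_f = 4 * 31 * 32.6 / 10.3 = 392.5 MPa

392.5 MPa


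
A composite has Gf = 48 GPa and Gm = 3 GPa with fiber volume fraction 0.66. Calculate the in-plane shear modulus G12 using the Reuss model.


1/G12 = Vf/Gf + (1-Vf)/Gm = 0.66/48 + 0.34/3
G12 = 7.87 GPa

7.87 GPa


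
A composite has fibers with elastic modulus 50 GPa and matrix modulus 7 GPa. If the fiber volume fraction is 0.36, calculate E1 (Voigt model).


E1 = Ef*Vf + Em*(1-Vf) = 50*0.36 + 7*0.64 = 22.48 GPa

22.48 GPa


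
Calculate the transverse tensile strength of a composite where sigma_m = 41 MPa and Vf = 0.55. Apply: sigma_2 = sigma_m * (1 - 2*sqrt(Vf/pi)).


factor = 1 - 2*sqrt(0.55/pi) = 0.1632
sigma_2 = 41 * 0.1632 = 6.69 MPa

6.69 MPa


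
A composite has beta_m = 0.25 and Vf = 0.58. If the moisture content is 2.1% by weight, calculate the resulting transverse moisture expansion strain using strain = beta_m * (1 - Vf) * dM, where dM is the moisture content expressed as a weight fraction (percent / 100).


dM = 2.1/100 = 0.021
strain = beta_m * (1-Vf) * dM = 0.25 * 0.42 * 0.021 = 0.002205

0.002205


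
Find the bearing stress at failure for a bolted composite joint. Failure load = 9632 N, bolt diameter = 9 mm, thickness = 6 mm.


sigma_br = F/(d*h) = 9632/(9*6) = 178.4 MPa

178.4 MPa


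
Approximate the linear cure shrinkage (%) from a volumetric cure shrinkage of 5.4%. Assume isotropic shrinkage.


Linear shrinkage ≈ vol_shrink/3 = 5.4/3 = 1.8%

1.8%


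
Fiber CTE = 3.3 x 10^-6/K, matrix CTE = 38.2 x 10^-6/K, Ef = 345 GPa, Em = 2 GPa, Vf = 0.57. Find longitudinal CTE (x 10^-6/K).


E1 = Ef*Vf + Em*(1-Vf) = 197.51
alpha_1 = (alpha_f*Ef*Vf + alpha_m*Em*(1-Vf))/E1 = 3.45 x 10^-6/K

3.45 x 10^-6/K


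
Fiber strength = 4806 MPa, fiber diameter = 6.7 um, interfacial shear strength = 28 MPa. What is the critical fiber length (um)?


Lc = sigma_f * d / (2 * tau_i) = 4806 * 6.7 / (2 * 28) = 575.0 um

575.0 um


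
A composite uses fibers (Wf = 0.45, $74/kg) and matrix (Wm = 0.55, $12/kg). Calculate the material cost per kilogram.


Cost = cost_f*Wf + cost_m*Wm = 74*0.45 + 12*0.55 = $39.9/kg

$39.9/kg


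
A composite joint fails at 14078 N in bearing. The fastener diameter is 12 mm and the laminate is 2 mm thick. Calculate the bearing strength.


sigma_br = F/(d*h) = 14078/(12*2) = 586.6 MPa

586.6 MPa


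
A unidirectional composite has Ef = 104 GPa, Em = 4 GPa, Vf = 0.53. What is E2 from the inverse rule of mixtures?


1/E2 = Vf/Ef + (1-Vf)/Em = 0.53/104 + 0.47/4
E2 = 8.16 GPa

8.16 GPa


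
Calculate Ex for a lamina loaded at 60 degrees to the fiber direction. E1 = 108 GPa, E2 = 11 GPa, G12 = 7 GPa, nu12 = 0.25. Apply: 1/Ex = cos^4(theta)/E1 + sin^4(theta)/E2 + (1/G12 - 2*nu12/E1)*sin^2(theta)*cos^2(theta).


cos^4(60) = 0.0625, sin^4(60) = 0.5625, sin^2(60)*cos^2(60) = 0.1875
1/G12 - 2*nu12/E1 = 1/7 - 2*0.25/108 = 0.138228 GPa^-1
1/Ex = 0.0625/108 + 0.5625/11 + 0.138228*0.1875 = 0.0776327 GPa^-1
Ex = 12.88 GPa

12.88 GPa


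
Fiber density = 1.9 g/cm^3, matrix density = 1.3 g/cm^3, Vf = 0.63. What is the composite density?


rho_c = rho_f*Vf + rho_m*(1-Vf) = 1.9*0.63 + 1.3*0.37 = 1.678 g/cm^3

1.678 g/cm^3


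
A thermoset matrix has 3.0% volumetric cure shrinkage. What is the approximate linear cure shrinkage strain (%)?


Linear shrinkage ≈ vol_shrink/3 = 3.0/3 = 1.0%

1.0%


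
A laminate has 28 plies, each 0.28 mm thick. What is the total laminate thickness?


h = n * t_ply = 28 * 0.28 = 7.84 mm

7.84 mm


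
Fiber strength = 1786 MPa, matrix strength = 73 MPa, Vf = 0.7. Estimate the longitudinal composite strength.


sigma_1 = sigma_f*Vf + sigma_m*(1-Vf) = 1786*0.7 + 73*0.3 = 1272.1 MPa

1272.1 MPa


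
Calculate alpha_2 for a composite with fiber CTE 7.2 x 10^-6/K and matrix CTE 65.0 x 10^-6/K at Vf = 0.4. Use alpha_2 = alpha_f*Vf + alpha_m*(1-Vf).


alpha_2 = alpha_f*Vf + alpha_m*(1-Vf) = 7.2*0.4 + 65.0*0.6 = 41.9 x 10^-6/K

41.9 x 10^-6/K


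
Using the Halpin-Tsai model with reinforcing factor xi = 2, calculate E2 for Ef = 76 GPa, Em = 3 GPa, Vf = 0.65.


eta = (Ef/Em - 1)/(Ef/Em + xi) = (25.3333 - 1)/(25.3333 + 2) = 0.8902
E2 = Em*(1+xi*eta*Vf)/(1-eta*Vf) = 15.36 GPa

15.36 GPa


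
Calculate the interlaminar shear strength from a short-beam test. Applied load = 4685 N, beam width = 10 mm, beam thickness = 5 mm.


ILSS = 3F/(4bh) = 3*4685/(4*10*5) = 70.28 MPa

70.28 MPa


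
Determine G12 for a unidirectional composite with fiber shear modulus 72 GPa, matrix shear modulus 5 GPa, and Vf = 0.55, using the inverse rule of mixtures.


1/G12 = Vf/Gf + (1-Vf)/Gm = 0.55/72 + 0.45/5
G12 = 10.24 GPa

10.24 GPa


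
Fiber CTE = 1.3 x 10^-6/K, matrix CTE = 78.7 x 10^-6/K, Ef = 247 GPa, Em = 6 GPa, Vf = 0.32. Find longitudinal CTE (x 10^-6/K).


E1 = Ef*Vf + Em*(1-Vf) = 83.12
alpha_1 = (alpha_f*Ef*Vf + alpha_m*Em*(1-Vf))/E1 = 5.1 x 10^-6/K

5.1 x 10^-6/K


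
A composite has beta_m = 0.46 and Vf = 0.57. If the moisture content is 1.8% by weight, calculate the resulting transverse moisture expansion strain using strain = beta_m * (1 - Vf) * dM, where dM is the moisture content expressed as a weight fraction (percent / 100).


dM = 1.8/100 = 0.018
strain = beta_m * (1-Vf) * dM = 0.46 * 0.43 * 0.018 = 0.0035604

0.0035604


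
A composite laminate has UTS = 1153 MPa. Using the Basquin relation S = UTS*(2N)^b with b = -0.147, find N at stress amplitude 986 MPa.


N = 0.5 * (S/UTS)^(1/b) = 0.5 * (986/1153)^(1/-0.147) = 1.4495 cycles

1.4495 cycles


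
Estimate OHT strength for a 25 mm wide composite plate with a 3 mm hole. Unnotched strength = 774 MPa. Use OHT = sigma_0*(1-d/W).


OHT = sigma_0*(1-d/W) = 774*(1-3/25) = 681.1 MPa

681.1 MPa


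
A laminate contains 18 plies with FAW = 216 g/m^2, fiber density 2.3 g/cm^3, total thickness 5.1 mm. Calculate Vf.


Vf = n * FAW / (rho_f * h * 1000) = 18 * 216 / (2.3 * 5.1 * 1000) = 0.3315

0.3315


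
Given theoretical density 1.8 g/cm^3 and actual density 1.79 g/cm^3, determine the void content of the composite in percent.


Void% = (rho_theo - rho_actual)/rho_theo * 100 = (1.8 - 1.79)/1.8 * 100 = 0.56%

0.56%


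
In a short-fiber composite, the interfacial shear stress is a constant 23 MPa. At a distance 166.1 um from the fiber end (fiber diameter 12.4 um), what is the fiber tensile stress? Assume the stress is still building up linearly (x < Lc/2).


Force balance: sigma_f * (pi*d^2/4) = tau * (pi*d) * x  ->  sigma_f = 4 * tau * x / d
sigma_f = 4 * 23 * 166.1 / 12.4 = 1232.4 MPa

1232.4 MPa
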